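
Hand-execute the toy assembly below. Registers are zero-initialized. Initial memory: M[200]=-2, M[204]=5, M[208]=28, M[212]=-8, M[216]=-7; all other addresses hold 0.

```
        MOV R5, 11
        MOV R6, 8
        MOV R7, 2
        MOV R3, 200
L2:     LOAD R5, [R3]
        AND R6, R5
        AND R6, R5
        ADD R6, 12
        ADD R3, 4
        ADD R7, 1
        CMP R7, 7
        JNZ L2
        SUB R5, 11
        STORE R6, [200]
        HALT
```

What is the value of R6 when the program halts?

44

MOV R5, 11 → R5=11
MOV R6, 8 → R6=8
MOV R7, 2 → R7=2
MOV R3, 200 → R3=200
LOAD R5, [R3] → R5=M[200]=-2
AND R6, R5 → R6=8&(-2)=8
AND R6, R5 → R6=8&(-2)=8
ADD R6, 12 → R6=8+12=20
ADD R3, 4 → R3=200+4=204
ADD R7, 1 → R7=2+1=3
CMP R7, 7  (cmp 3,7)
JNZ L2: taken
LOAD R5, [R3] → R5=M[204]=5
AND R6, R5 → R6=20&5=4
AND R6, R5 → R6=4&5=4
ADD R6, 12 → R6=4+12=16
ADD R3, 4 → R3=204+4=208
ADD R7, 1 → R7=3+1=4
CMP R7, 7  (cmp 4,7)
JNZ L2: taken
LOAD R5, [R3] → R5=M[208]=28
AND R6, R5 → R6=16&28=16
AND R6, R5 → R6=16&28=16
ADD R6, 12 → R6=16+12=28
ADD R3, 4 → R3=208+4=212
ADD R7, 1 → R7=4+1=5
CMP R7, 7  (cmp 5,7)
JNZ L2: taken
LOAD R5, [R3] → R5=M[212]=-8
AND R6, R5 → R6=28&(-8)=24
AND R6, R5 → R6=24&(-8)=24
ADD R6, 12 → R6=24+12=36
ADD R3, 4 → R3=212+4=216
ADD R7, 1 → R7=5+1=6
CMP R7, 7  (cmp 6,7)
JNZ L2: taken
LOAD R5, [R3] → R5=M[216]=-7
AND R6, R5 → R6=36&(-7)=32
AND R6, R5 → R6=32&(-7)=32
ADD R6, 12 → R6=32+12=44
ADD R3, 4 → R3=216+4=220
ADD R7, 1 → R7=6+1=7
CMP R7, 7  (cmp 7,7)
JNZ L2: not taken
SUB R5, 11 → R5=(-7)-11=-18
STORE R6, [200] → M[200]=44
halt.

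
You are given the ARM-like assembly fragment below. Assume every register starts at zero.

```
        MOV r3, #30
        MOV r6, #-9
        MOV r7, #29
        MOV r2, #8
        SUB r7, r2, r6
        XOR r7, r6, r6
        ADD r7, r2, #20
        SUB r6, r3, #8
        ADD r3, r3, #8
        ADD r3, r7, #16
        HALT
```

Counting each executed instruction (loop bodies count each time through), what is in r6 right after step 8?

r3=30
r6=-9
r7=29
r2=8
r7=8-(-9)=17
r7=(-9)^(-9)=0
r7=8+20=28
r6=30-8=22
After step 8: r6 = 22.

22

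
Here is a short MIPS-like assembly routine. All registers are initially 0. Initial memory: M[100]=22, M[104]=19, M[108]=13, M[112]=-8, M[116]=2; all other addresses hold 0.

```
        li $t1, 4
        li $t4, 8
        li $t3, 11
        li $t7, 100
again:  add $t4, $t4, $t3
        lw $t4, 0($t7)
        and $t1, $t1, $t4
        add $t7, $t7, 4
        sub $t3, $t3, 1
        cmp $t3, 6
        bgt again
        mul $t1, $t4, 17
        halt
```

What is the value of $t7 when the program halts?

120

li $t1, 4 → $t1=4
li $t4, 8 → $t4=8
li $t3, 11 → $t3=11
li $t7, 100 → $t7=100
add $t4, $t4, $t3 → $t4=8+11=19
lw $t4, 0($t7) → $t4=M[100]=22
and $t1, $t1, $t4 → $t1=4&22=4
add $t7, $t7, 4 → $t7=100+4=104
sub $t3, $t3, 1 → $t3=11-1=10
cmp $t3, 6  (cmp 10,6)
bgt again: taken
add $t4, $t4, $t3 → $t4=22+10=32
lw $t4, 0($t7) → $t4=M[104]=19
and $t1, $t1, $t4 → $t1=4&19=0
add $t7, $t7, 4 → $t7=104+4=108
sub $t3, $t3, 1 → $t3=10-1=9
cmp $t3, 6  (cmp 9,6)
bgt again: taken
add $t4, $t4, $t3 → $t4=19+9=28
lw $t4, 0($t7) → $t4=M[108]=13
and $t1, $t1, $t4 → $t1=0&13=0
add $t7, $t7, 4 → $t7=108+4=112
sub $t3, $t3, 1 → $t3=9-1=8
cmp $t3, 6  (cmp 8,6)
bgt again: taken
add $t4, $t4, $t3 → $t4=13+8=21
lw $t4, 0($t7) → $t4=M[112]=-8
and $t1, $t1, $t4 → $t1=0&(-8)=0
add $t7, $t7, 4 → $t7=112+4=116
sub $t3, $t3, 1 → $t3=8-1=7
cmp $t3, 6  (cmp 7,6)
bgt again: taken
add $t4, $t4, $t3 → $t4=(-8)+7=-1
lw $t4, 0($t7) → $t4=M[116]=2
and $t1, $t1, $t4 → $t1=0&2=0
add $t7, $t7, 4 → $t7=116+4=120
sub $t3, $t3, 1 → $t3=7-1=6
cmp $t3, 6  (cmp 6,6)
bgt again: not taken
mul $t1, $t4, 17 → $t1=2*17=34
halt.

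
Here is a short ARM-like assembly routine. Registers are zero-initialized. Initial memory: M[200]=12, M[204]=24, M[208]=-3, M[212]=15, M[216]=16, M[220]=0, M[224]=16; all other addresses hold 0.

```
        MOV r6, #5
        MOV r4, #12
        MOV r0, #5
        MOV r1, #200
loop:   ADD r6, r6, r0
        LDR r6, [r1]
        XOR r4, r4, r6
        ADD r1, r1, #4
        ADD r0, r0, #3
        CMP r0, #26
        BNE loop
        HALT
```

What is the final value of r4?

after MOV r6, #5: r6=5
after MOV r4, #12: r4=12
after MOV r0, #5: r0=5
after MOV r1, #200: r1=200
after ADD r6, r6, r0: r6=5+5=10
after LDR r6, [r1]: r6=M[200]=12
after XOR r4, r4, r6: r4=12^12=0
after ADD r1, r1, #4: r1=200+4=204
after ADD r0, r0, #3: r0=5+3=8
CMP r0, #26  (cmp 8,26)
BNE loop: taken
after ADD r6, r6, r0: r6=12+8=20
after LDR r6, [r1]: r6=M[204]=24
after XOR r4, r4, r6: r4=0^24=24
after ADD r1, r1, #4: r1=204+4=208
after ADD r0, r0, #3: r0=8+3=11
CMP r0, #26  (cmp 11,26)
BNE loop: taken
after ADD r6, r6, r0: r6=24+11=35
after LDR r6, [r1]: r6=M[208]=-3
after XOR r4, r4, r6: r4=24^(-3)=-27
after ADD r1, r1, #4: r1=208+4=212
after ADD r0, r0, #3: r0=11+3=14
CMP r0, #26  (cmp 14,26)
BNE loop: taken
after ADD r6, r6, r0: r6=(-3)+14=11
after LDR r6, [r1]: r6=M[212]=15
after XOR r4, r4, r6: r4=(-27)^15=-22
after ADD r1, r1, #4: r1=212+4=216
after ADD r0, r0, #3: r0=14+3=17
CMP r0, #26  (cmp 17,26)
BNE loop: taken
after ADD r6, r6, r0: r6=15+17=32
after LDR r6, [r1]: r6=M[216]=16
after XOR r4, r4, r6: r4=(-22)^16=-6
after ADD r1, r1, #4: r1=216+4=220
after ADD r0, r0, #3: r0=17+3=20
CMP r0, #26  (cmp 20,26)
BNE loop: taken
after ADD r6, r6, r0: r6=16+20=36
after LDR r6, [r1]: r6=M[220]=0
after XOR r4, r4, r6: r4=(-6)^0=-6
after ADD r1, r1, #4: r1=220+4=224
after ADD r0, r0, #3: r0=20+3=23
CMP r0, #26  (cmp 23,26)
BNE loop: taken
after ADD r6, r6, r0: r6=0+23=23
after LDR r6, [r1]: r6=M[224]=16
after XOR r4, r4, r6: r4=(-6)^16=-22
after ADD r1, r1, #4: r1=224+4=228
after ADD r0, r0, #3: r0=23+3=26
CMP r0, #26  (cmp 26,26)
BNE loop: not taken
halt.

-22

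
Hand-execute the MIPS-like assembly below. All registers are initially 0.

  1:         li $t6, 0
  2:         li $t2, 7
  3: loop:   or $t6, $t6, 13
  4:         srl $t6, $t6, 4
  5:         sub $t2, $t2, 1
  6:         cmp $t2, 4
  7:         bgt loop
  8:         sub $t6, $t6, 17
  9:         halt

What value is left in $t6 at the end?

$t6=0
$t2=7
$t6=0|13=13
$t6=13>>4=0
$t2=7-1=6
cmp $t2, 4  (cmp 6,4)
bgt loop: taken
$t6=0|13=13
$t6=13>>4=0
$t2=6-1=5
cmp $t2, 4  (cmp 5,4)
bgt loop: taken
$t6=0|13=13
$t6=13>>4=0
$t2=5-1=4
cmp $t2, 4  (cmp 4,4)
bgt loop: not taken
$t6=0-17=-17
halt.

-17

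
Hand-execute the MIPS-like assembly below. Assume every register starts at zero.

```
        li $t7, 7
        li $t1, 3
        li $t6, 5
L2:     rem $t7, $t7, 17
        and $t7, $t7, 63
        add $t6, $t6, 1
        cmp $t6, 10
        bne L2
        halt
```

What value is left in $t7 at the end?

after li $t7, 7: $t7=7
after li $t1, 3: $t1=3
after li $t6, 5: $t6=5
after rem $t7, $t7, 17: $t7=7%17=7
after and $t7, $t7, 63: $t7=7&63=7
after add $t6, $t6, 1: $t6=5+1=6
cmp $t6, 10  (cmp 6,10)
bne L2: taken
after rem $t7, $t7, 17: $t7=7%17=7
after and $t7, $t7, 63: $t7=7&63=7
after add $t6, $t6, 1: $t6=6+1=7
cmp $t6, 10  (cmp 7,10)
bne L2: taken
after rem $t7, $t7, 17: $t7=7%17=7
after and $t7, $t7, 63: $t7=7&63=7
after add $t6, $t6, 1: $t6=7+1=8
cmp $t6, 10  (cmp 8,10)
bne L2: taken
after rem $t7, $t7, 17: $t7=7%17=7
after and $t7, $t7, 63: $t7=7&63=7
after add $t6, $t6, 1: $t6=8+1=9
cmp $t6, 10  (cmp 9,10)
bne L2: taken
after rem $t7, $t7, 17: $t7=7%17=7
after and $t7, $t7, 63: $t7=7&63=7
after add $t6, $t6, 1: $t6=9+1=10
cmp $t6, 10  (cmp 10,10)
bne L2: not taken
halt.

7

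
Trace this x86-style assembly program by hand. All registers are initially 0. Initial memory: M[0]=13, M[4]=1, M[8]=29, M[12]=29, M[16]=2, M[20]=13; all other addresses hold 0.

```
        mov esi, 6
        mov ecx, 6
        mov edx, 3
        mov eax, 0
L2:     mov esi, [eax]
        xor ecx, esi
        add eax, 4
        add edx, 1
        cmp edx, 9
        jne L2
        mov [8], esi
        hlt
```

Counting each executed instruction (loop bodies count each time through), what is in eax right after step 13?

mov esi, 6 → esi=6
mov ecx, 6 → ecx=6
mov edx, 3 → edx=3
mov eax, 0 → eax=0
mov esi, [eax] → esi=M[0]=13
xor ecx, esi → ecx=6^13=11
add eax, 4 → eax=0+4=4
add edx, 1 → edx=3+1=4
cmp edx, 9  (cmp 4,9)
jne L2: taken
mov esi, [eax] → esi=M[4]=1
xor ecx, esi → ecx=11^1=10
add eax, 4 → eax=4+4=8
After step 13: eax = 8.

8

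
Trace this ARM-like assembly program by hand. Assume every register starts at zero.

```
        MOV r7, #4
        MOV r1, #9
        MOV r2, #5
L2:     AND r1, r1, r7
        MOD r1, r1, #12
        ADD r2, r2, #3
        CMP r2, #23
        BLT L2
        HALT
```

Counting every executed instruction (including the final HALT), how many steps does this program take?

r7=4
r1=9
r2=5
r1=9&4=0
r1=0%12=0
r2=5+3=8
CMP r2, #23  (cmp 8,23)
BLT L2: taken
r1=0&4=0
r1=0%12=0
r2=8+3=11
CMP r2, #23  (cmp 11,23)
BLT L2: taken
r1=0&4=0
r1=0%12=0
r2=11+3=14
CMP r2, #23  (cmp 14,23)
BLT L2: taken
r1=0&4=0
r1=0%12=0
r2=14+3=17
CMP r2, #23  (cmp 17,23)
BLT L2: taken
r1=0&4=0
r1=0%12=0
r2=17+3=20
CMP r2, #23  (cmp 20,23)
BLT L2: taken
r1=0&4=0
r1=0%12=0
r2=20+3=23
CMP r2, #23  (cmp 23,23)
BLT L2: not taken
halt.
Total executed instructions: 34.

34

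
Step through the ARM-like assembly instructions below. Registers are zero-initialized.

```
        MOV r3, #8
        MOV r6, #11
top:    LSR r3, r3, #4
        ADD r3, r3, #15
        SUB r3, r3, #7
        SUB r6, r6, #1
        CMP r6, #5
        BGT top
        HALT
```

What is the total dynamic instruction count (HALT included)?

39

after MOV r3, #8: r3=8
after MOV r6, #11: r6=11
after LSR r3, r3, #4: r3=8>>4=0
after ADD r3, r3, #15: r3=0+15=15
after SUB r3, r3, #7: r3=15-7=8
after SUB r6, r6, #1: r6=11-1=10
CMP r6, #5  (cmp 10,5)
BGT top: taken
after LSR r3, r3, #4: r3=8>>4=0
after ADD r3, r3, #15: r3=0+15=15
after SUB r3, r3, #7: r3=15-7=8
after SUB r6, r6, #1: r6=10-1=9
CMP r6, #5  (cmp 9,5)
BGT top: taken
after LSR r3, r3, #4: r3=8>>4=0
after ADD r3, r3, #15: r3=0+15=15
after SUB r3, r3, #7: r3=15-7=8
after SUB r6, r6, #1: r6=9-1=8
CMP r6, #5  (cmp 8,5)
BGT top: taken
after LSR r3, r3, #4: r3=8>>4=0
after ADD r3, r3, #15: r3=0+15=15
after SUB r3, r3, #7: r3=15-7=8
after SUB r6, r6, #1: r6=8-1=7
CMP r6, #5  (cmp 7,5)
BGT top: taken
after LSR r3, r3, #4: r3=8>>4=0
after ADD r3, r3, #15: r3=0+15=15
after SUB r3, r3, #7: r3=15-7=8
after SUB r6, r6, #1: r6=7-1=6
CMP r6, #5  (cmp 6,5)
BGT top: taken
after LSR r3, r3, #4: r3=8>>4=0
after ADD r3, r3, #15: r3=0+15=15
after SUB r3, r3, #7: r3=15-7=8
after SUB r6, r6, #1: r6=6-1=5
CMP r6, #5  (cmp 5,5)
BGT top: not taken
halt.
Total executed instructions: 39.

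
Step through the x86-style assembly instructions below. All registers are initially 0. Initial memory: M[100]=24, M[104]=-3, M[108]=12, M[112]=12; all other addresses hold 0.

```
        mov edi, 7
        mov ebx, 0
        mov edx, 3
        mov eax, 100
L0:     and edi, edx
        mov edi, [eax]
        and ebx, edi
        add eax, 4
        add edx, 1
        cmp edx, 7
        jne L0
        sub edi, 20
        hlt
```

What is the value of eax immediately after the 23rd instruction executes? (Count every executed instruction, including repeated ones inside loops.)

edi=7
ebx=0
edx=3
eax=100
edi=7&3=3
edi=M[100]=24
ebx=0&24=0
eax=100+4=104
edx=3+1=4
cmp edx, 7  (cmp 4,7)
jne L0: taken
edi=24&4=0
edi=M[104]=-3
ebx=0&(-3)=0
eax=104+4=108
edx=4+1=5
cmp edx, 7  (cmp 5,7)
jne L0: taken
edi=(-3)&5=5
edi=M[108]=12
ebx=0&12=0
eax=108+4=112
edx=5+1=6
After step 23: eax = 112.

112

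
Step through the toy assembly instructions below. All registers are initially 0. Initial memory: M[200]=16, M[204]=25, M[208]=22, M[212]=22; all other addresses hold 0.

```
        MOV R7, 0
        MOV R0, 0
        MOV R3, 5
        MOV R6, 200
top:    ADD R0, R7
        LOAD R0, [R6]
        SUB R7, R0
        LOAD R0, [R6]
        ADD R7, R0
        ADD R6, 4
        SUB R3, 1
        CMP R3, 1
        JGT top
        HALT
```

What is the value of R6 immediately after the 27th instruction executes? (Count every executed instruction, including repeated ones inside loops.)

208

after MOV R7, 0: R7=0
after MOV R0, 0: R0=0
after MOV R3, 5: R3=5
after MOV R6, 200: R6=200
after ADD R0, R7: R0=0+0=0
after LOAD R0, [R6]: R0=M[200]=16
after SUB R7, R0: R7=0-16=-16
after LOAD R0, [R6]: R0=M[200]=16
after ADD R7, R0: R7=(-16)+16=0
after ADD R6, 4: R6=200+4=204
after SUB R3, 1: R3=5-1=4
CMP R3, 1  (cmp 4,1)
JGT top: taken
after ADD R0, R7: R0=16+0=16
after LOAD R0, [R6]: R0=M[204]=25
after SUB R7, R0: R7=0-25=-25
after LOAD R0, [R6]: R0=M[204]=25
after ADD R7, R0: R7=(-25)+25=0
after ADD R6, 4: R6=204+4=208
after SUB R3, 1: R3=4-1=3
CMP R3, 1  (cmp 3,1)
JGT top: taken
after ADD R0, R7: R0=25+0=25
after LOAD R0, [R6]: R0=M[208]=22
after SUB R7, R0: R7=0-22=-22
after LOAD R0, [R6]: R0=M[208]=22
after ADD R7, R0: R7=(-22)+22=0
After step 27: R6 = 208.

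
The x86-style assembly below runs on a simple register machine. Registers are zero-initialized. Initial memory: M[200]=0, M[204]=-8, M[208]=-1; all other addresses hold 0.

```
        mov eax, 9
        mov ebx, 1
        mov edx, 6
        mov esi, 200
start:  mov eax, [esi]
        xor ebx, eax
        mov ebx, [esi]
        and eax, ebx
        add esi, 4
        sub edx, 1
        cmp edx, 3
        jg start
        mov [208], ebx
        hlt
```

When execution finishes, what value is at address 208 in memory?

-1

mov eax, 9 → eax=9
mov ebx, 1 → ebx=1
mov edx, 6 → edx=6
mov esi, 200 → esi=200
mov eax, [esi] → eax=M[200]=0
xor ebx, eax → ebx=1^0=1
mov ebx, [esi] → ebx=M[200]=0
and eax, ebx → eax=0&0=0
add esi, 4 → esi=200+4=204
sub edx, 1 → edx=6-1=5
cmp edx, 3  (cmp 5,3)
jg start: taken
mov eax, [esi] → eax=M[204]=-8
xor ebx, eax → ebx=0^(-8)=-8
mov ebx, [esi] → ebx=M[204]=-8
and eax, ebx → eax=(-8)&(-8)=-8
add esi, 4 → esi=204+4=208
sub edx, 1 → edx=5-1=4
cmp edx, 3  (cmp 4,3)
jg start: taken
mov eax, [esi] → eax=M[208]=-1
xor ebx, eax → ebx=(-8)^(-1)=7
mov ebx, [esi] → ebx=M[208]=-1
and eax, ebx → eax=(-1)&(-1)=-1
add esi, 4 → esi=208+4=212
sub edx, 1 → edx=4-1=3
cmp edx, 3  (cmp 3,3)
jg start: not taken
mov [208], ebx → M[208]=-1
halt.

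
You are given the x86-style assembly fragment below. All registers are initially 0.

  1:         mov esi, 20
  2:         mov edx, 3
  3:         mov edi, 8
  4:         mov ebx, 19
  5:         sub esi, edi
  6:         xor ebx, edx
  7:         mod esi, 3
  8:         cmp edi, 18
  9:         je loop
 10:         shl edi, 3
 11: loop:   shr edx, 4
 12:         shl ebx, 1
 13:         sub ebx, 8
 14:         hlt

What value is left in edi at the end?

esi=20
edx=3
edi=8
ebx=19
esi=20-8=12
ebx=19^3=16
esi=12%3=0
cmp edi, 18  (cmp 8,18)
je loop: not taken
edi=8<<3=64
edx=3>>4=0
ebx=16<<1=32
ebx=32-8=24
halt.

64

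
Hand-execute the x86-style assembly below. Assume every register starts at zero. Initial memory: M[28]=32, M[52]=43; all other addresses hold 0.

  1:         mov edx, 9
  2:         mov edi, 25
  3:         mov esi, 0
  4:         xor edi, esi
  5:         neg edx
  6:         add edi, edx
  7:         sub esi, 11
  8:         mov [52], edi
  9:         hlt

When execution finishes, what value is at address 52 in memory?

mov edx, 9 → edx=9
mov edi, 25 → edi=25
mov esi, 0 → esi=0
xor edi, esi → edi=25^0=25
neg edx → edx=-(9)=-9
add edi, edx → edi=25+(-9)=16
sub esi, 11 → esi=0-11=-11
mov [52], edi → M[52]=16
halt.

16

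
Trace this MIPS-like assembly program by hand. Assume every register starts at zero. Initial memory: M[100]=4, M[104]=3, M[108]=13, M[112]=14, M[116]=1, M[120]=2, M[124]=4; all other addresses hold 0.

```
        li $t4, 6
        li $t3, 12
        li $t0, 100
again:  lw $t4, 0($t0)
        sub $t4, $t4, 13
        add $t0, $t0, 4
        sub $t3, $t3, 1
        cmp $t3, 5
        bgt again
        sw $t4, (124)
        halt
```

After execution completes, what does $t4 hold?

li $t4, 6 → $t4=6
li $t3, 12 → $t3=12
li $t0, 100 → $t0=100
lw $t4, 0($t0) → $t4=M[100]=4
sub $t4, $t4, 13 → $t4=4-13=-9
add $t0, $t0, 4 → $t0=100+4=104
sub $t3, $t3, 1 → $t3=12-1=11
cmp $t3, 5  (cmp 11,5)
bgt again: taken
lw $t4, 0($t0) → $t4=M[104]=3
sub $t4, $t4, 13 → $t4=3-13=-10
add $t0, $t0, 4 → $t0=104+4=108
sub $t3, $t3, 1 → $t3=11-1=10
cmp $t3, 5  (cmp 10,5)
bgt again: taken
lw $t4, 0($t0) → $t4=M[108]=13
sub $t4, $t4, 13 → $t4=13-13=0
add $t0, $t0, 4 → $t0=108+4=112
sub $t3, $t3, 1 → $t3=10-1=9
cmp $t3, 5  (cmp 9,5)
bgt again: taken
lw $t4, 0($t0) → $t4=M[112]=14
sub $t4, $t4, 13 → $t4=14-13=1
add $t0, $t0, 4 → $t0=112+4=116
sub $t3, $t3, 1 → $t3=9-1=8
cmp $t3, 5  (cmp 8,5)
bgt again: taken
lw $t4, 0($t0) → $t4=M[116]=1
sub $t4, $t4, 13 → $t4=1-13=-12
add $t0, $t0, 4 → $t0=116+4=120
sub $t3, $t3, 1 → $t3=8-1=7
cmp $t3, 5  (cmp 7,5)
bgt again: taken
lw $t4, 0($t0) → $t4=M[120]=2
sub $t4, $t4, 13 → $t4=2-13=-11
add $t0, $t0, 4 → $t0=120+4=124
sub $t3, $t3, 1 → $t3=7-1=6
cmp $t3, 5  (cmp 6,5)
bgt again: taken
lw $t4, 0($t0) → $t4=M[124]=4
sub $t4, $t4, 13 → $t4=4-13=-9
add $t0, $t0, 4 → $t0=124+4=128
sub $t3, $t3, 1 → $t3=6-1=5
cmp $t3, 5  (cmp 5,5)
bgt again: not taken
sw $t4, (124) → M[124]=-9
halt.

-9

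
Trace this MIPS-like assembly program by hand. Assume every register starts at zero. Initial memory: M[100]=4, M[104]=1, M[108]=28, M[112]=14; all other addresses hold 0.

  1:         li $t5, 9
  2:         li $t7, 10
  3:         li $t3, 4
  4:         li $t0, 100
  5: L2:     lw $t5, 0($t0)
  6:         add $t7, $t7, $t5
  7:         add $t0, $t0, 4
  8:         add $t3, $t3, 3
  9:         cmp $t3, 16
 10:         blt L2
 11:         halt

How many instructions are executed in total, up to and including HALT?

29

li $t5, 9 → $t5=9
li $t7, 10 → $t7=10
li $t3, 4 → $t3=4
li $t0, 100 → $t0=100
lw $t5, 0($t0) → $t5=M[100]=4
add $t7, $t7, $t5 → $t7=10+4=14
add $t0, $t0, 4 → $t0=100+4=104
add $t3, $t3, 3 → $t3=4+3=7
cmp $t3, 16  (cmp 7,16)
blt L2: taken
lw $t5, 0($t0) → $t5=M[104]=1
add $t7, $t7, $t5 → $t7=14+1=15
add $t0, $t0, 4 → $t0=104+4=108
add $t3, $t3, 3 → $t3=7+3=10
cmp $t3, 16  (cmp 10,16)
blt L2: taken
lw $t5, 0($t0) → $t5=M[108]=28
add $t7, $t7, $t5 → $t7=15+28=43
add $t0, $t0, 4 → $t0=108+4=112
add $t3, $t3, 3 → $t3=10+3=13
cmp $t3, 16  (cmp 13,16)
blt L2: taken
lw $t5, 0($t0) → $t5=M[112]=14
add $t7, $t7, $t5 → $t7=43+14=57
add $t0, $t0, 4 → $t0=112+4=116
add $t3, $t3, 3 → $t3=13+3=16
cmp $t3, 16  (cmp 16,16)
blt L2: not taken
halt.
Total executed instructions: 29.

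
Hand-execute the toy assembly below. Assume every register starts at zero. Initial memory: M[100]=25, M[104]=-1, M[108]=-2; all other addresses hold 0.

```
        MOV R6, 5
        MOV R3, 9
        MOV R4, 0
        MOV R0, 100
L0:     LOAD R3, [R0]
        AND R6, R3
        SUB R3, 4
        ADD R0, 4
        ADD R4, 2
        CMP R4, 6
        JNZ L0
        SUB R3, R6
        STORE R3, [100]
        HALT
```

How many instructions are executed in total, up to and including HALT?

R6=5
R3=9
R4=0
R0=100
R3=M[100]=25
R6=5&25=1
R3=25-4=21
R0=100+4=104
R4=0+2=2
CMP R4, 6  (cmp 2,6)
JNZ L0: taken
R3=M[104]=-1
R6=1&(-1)=1
R3=(-1)-4=-5
R0=104+4=108
R4=2+2=4
CMP R4, 6  (cmp 4,6)
JNZ L0: taken
R3=M[108]=-2
R6=1&(-2)=0
R3=(-2)-4=-6
R0=108+4=112
R4=4+2=6
CMP R4, 6  (cmp 6,6)
JNZ L0: not taken
R3=(-6)-0=-6
STORE R3, [100] → M[100]=-6
halt.
Total executed instructions: 28.

28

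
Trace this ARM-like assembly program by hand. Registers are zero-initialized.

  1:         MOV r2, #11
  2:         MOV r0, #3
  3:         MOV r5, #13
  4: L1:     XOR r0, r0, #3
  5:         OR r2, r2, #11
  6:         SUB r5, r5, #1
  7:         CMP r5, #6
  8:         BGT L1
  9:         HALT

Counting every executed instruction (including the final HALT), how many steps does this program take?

39

after MOV r2, #11: r2=11
after MOV r0, #3: r0=3
after MOV r5, #13: r5=13
after XOR r0, r0, #3: r0=3^3=0
after OR r2, r2, #11: r2=11|11=11
after SUB r5, r5, #1: r5=13-1=12
CMP r5, #6  (cmp 12,6)
BGT L1: taken
after XOR r0, r0, #3: r0=0^3=3
after OR r2, r2, #11: r2=11|11=11
after SUB r5, r5, #1: r5=12-1=11
CMP r5, #6  (cmp 11,6)
BGT L1: taken
after XOR r0, r0, #3: r0=3^3=0
after OR r2, r2, #11: r2=11|11=11
after SUB r5, r5, #1: r5=11-1=10
CMP r5, #6  (cmp 10,6)
BGT L1: taken
after XOR r0, r0, #3: r0=0^3=3
after OR r2, r2, #11: r2=11|11=11
after SUB r5, r5, #1: r5=10-1=9
CMP r5, #6  (cmp 9,6)
BGT L1: taken
after XOR r0, r0, #3: r0=3^3=0
after OR r2, r2, #11: r2=11|11=11
after SUB r5, r5, #1: r5=9-1=8
CMP r5, #6  (cmp 8,6)
BGT L1: taken
after XOR r0, r0, #3: r0=0^3=3
after OR r2, r2, #11: r2=11|11=11
after SUB r5, r5, #1: r5=8-1=7
CMP r5, #6  (cmp 7,6)
BGT L1: taken
after XOR r0, r0, #3: r0=3^3=0
after OR r2, r2, #11: r2=11|11=11
after SUB r5, r5, #1: r5=7-1=6
CMP r5, #6  (cmp 6,6)
BGT L1: not taken
halt.
Total executed instructions: 39.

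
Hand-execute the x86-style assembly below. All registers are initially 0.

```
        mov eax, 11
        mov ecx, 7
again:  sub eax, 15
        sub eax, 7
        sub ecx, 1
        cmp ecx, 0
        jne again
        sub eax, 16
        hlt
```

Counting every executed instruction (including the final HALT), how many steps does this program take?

39

after mov eax, 11: eax=11
after mov ecx, 7: ecx=7
after sub eax, 15: eax=11-15=-4
after sub eax, 7: eax=(-4)-7=-11
after sub ecx, 1: ecx=7-1=6
cmp ecx, 0  (cmp 6,0)
jne again: taken
after sub eax, 15: eax=(-11)-15=-26
after sub eax, 7: eax=(-26)-7=-33
after sub ecx, 1: ecx=6-1=5
cmp ecx, 0  (cmp 5,0)
jne again: taken
after sub eax, 15: eax=(-33)-15=-48
after sub eax, 7: eax=(-48)-7=-55
after sub ecx, 1: ecx=5-1=4
cmp ecx, 0  (cmp 4,0)
jne again: taken
after sub eax, 15: eax=(-55)-15=-70
after sub eax, 7: eax=(-70)-7=-77
after sub ecx, 1: ecx=4-1=3
cmp ecx, 0  (cmp 3,0)
jne again: taken
after sub eax, 15: eax=(-77)-15=-92
after sub eax, 7: eax=(-92)-7=-99
after sub ecx, 1: ecx=3-1=2
cmp ecx, 0  (cmp 2,0)
jne again: taken
after sub eax, 15: eax=(-99)-15=-114
after sub eax, 7: eax=(-114)-7=-121
after sub ecx, 1: ecx=2-1=1
cmp ecx, 0  (cmp 1,0)
jne again: taken
after sub eax, 15: eax=(-121)-15=-136
after sub eax, 7: eax=(-136)-7=-143
after sub ecx, 1: ecx=1-1=0
cmp ecx, 0  (cmp 0,0)
jne again: not taken
after sub eax, 16: eax=(-143)-16=-159
halt.
Total executed instructions: 39.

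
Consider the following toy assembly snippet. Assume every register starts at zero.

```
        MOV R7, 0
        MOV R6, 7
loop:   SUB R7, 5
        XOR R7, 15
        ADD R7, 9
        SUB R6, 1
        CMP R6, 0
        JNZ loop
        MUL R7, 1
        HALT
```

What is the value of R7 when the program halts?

MOV R7, 0 → R7=0
MOV R6, 7 → R6=7
SUB R7, 5 → R7=0-5=-5
XOR R7, 15 → R7=(-5)^15=-12
ADD R7, 9 → R7=(-12)+9=-3
SUB R6, 1 → R6=7-1=6
CMP R6, 0  (cmp 6,0)
JNZ loop: taken
SUB R7, 5 → R7=(-3)-5=-8
XOR R7, 15 → R7=(-8)^15=-9
ADD R7, 9 → R7=(-9)+9=0
SUB R6, 1 → R6=6-1=5
CMP R6, 0  (cmp 5,0)
JNZ loop: taken
SUB R7, 5 → R7=0-5=-5
XOR R7, 15 → R7=(-5)^15=-12
ADD R7, 9 → R7=(-12)+9=-3
SUB R6, 1 → R6=5-1=4
CMP R6, 0  (cmp 4,0)
JNZ loop: taken
SUB R7, 5 → R7=(-3)-5=-8
XOR R7, 15 → R7=(-8)^15=-9
ADD R7, 9 → R7=(-9)+9=0
SUB R6, 1 → R6=4-1=3
CMP R6, 0  (cmp 3,0)
JNZ loop: taken
SUB R7, 5 → R7=0-5=-5
XOR R7, 15 → R7=(-5)^15=-12
ADD R7, 9 → R7=(-12)+9=-3
SUB R6, 1 → R6=3-1=2
CMP R6, 0  (cmp 2,0)
JNZ loop: taken
SUB R7, 5 → R7=(-3)-5=-8
XOR R7, 15 → R7=(-8)^15=-9
ADD R7, 9 → R7=(-9)+9=0
SUB R6, 1 → R6=2-1=1
CMP R6, 0  (cmp 1,0)
JNZ loop: taken
SUB R7, 5 → R7=0-5=-5
XOR R7, 15 → R7=(-5)^15=-12
ADD R7, 9 → R7=(-12)+9=-3
SUB R6, 1 → R6=1-1=0
CMP R6, 0  (cmp 0,0)
JNZ loop: not taken
MUL R7, 1 → R7=(-3)*1=-3
halt.

-3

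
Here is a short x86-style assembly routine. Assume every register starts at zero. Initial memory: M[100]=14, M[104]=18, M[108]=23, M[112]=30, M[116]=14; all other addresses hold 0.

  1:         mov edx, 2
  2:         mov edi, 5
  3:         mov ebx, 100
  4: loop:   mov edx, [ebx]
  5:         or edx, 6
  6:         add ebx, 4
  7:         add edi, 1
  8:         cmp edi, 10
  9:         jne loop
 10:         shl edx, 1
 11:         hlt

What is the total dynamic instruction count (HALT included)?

35

after mov edx, 2: edx=2
after mov edi, 5: edi=5
after mov ebx, 100: ebx=100
after mov edx, [ebx]: edx=M[100]=14
after or edx, 6: edx=14|6=14
after add ebx, 4: ebx=100+4=104
after add edi, 1: edi=5+1=6
cmp edi, 10  (cmp 6,10)
jne loop: taken
after mov edx, [ebx]: edx=M[104]=18
after or edx, 6: edx=18|6=22
after add ebx, 4: ebx=104+4=108
after add edi, 1: edi=6+1=7
cmp edi, 10  (cmp 7,10)
jne loop: taken
after mov edx, [ebx]: edx=M[108]=23
after or edx, 6: edx=23|6=23
after add ebx, 4: ebx=108+4=112
after add edi, 1: edi=7+1=8
cmp edi, 10  (cmp 8,10)
jne loop: taken
after mov edx, [ebx]: edx=M[112]=30
after or edx, 6: edx=30|6=30
after add ebx, 4: ebx=112+4=116
after add edi, 1: edi=8+1=9
cmp edi, 10  (cmp 9,10)
jne loop: taken
after mov edx, [ebx]: edx=M[116]=14
after or edx, 6: edx=14|6=14
after add ebx, 4: ebx=116+4=120
after add edi, 1: edi=9+1=10
cmp edi, 10  (cmp 10,10)
jne loop: not taken
after shl edx, 1: edx=14<<1=28
halt.
Total executed instructions: 35.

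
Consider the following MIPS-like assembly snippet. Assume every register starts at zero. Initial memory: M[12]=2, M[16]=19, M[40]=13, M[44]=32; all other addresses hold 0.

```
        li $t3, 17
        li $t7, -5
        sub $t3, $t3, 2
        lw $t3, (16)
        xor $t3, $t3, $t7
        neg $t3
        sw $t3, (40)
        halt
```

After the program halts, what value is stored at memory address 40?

$t3=17
$t7=-5
$t3=17-2=15
$t3=M[16]=19
$t3=19^(-5)=-24
$t3=-(-24)=24
sw $t3, (40) → M[40]=24
halt.

24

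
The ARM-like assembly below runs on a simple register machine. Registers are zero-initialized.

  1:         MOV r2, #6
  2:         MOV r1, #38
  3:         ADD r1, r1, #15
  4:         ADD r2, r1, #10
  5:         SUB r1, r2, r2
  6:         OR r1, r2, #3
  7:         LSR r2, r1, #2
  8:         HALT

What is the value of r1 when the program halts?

63

after MOV r2, #6: r2=6
after MOV r1, #38: r1=38
after ADD r1, r1, #15: r1=38+15=53
after ADD r2, r1, #10: r2=53+10=63
after SUB r1, r2, r2: r1=63-63=0
after OR r1, r2, #3: r1=63|3=63
after LSR r2, r1, #2: r2=63>>2=15
halt.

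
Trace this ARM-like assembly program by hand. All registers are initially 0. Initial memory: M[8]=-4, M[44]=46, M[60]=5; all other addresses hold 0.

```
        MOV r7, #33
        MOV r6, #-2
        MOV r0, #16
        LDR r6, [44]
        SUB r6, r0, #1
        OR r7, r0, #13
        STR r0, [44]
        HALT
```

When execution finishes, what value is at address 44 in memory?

r7=33
r6=-2
r0=16
r6=M[44]=46
r6=16-1=15
r7=16|13=29
STR r0, [44] → M[44]=16
halt.

16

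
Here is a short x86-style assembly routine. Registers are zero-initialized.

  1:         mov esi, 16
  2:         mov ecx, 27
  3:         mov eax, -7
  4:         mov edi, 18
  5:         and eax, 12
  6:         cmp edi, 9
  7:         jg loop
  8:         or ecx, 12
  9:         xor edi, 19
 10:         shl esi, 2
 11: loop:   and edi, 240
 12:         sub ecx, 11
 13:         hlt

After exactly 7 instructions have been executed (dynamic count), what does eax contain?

after mov esi, 16: esi=16
after mov ecx, 27: ecx=27
after mov eax, -7: eax=-7
after mov edi, 18: edi=18
after and eax, 12: eax=(-7)&12=8
cmp edi, 9  (cmp 18,9)
jg loop: taken
After step 7: eax = 8.

8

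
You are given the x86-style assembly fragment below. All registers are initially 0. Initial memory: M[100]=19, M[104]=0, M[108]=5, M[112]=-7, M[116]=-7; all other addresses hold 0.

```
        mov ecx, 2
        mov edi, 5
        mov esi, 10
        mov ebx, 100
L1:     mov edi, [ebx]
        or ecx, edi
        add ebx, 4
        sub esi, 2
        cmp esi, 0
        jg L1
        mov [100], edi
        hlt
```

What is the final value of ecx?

after mov ecx, 2: ecx=2
after mov edi, 5: edi=5
after mov esi, 10: esi=10
after mov ebx, 100: ebx=100
after mov edi, [ebx]: edi=M[100]=19
after or ecx, edi: ecx=2|19=19
after add ebx, 4: ebx=100+4=104
after sub esi, 2: esi=10-2=8
cmp esi, 0  (cmp 8,0)
jg L1: taken
after mov edi, [ebx]: edi=M[104]=0
after or ecx, edi: ecx=19|0=19
after add ebx, 4: ebx=104+4=108
after sub esi, 2: esi=8-2=6
cmp esi, 0  (cmp 6,0)
jg L1: taken
after mov edi, [ebx]: edi=M[108]=5
after or ecx, edi: ecx=19|5=23
after add ebx, 4: ebx=108+4=112
after sub esi, 2: esi=6-2=4
cmp esi, 0  (cmp 4,0)
jg L1: taken
after mov edi, [ebx]: edi=M[112]=-7
after or ecx, edi: ecx=23|(-7)=-1
after add ebx, 4: ebx=112+4=116
after sub esi, 2: esi=4-2=2
cmp esi, 0  (cmp 2,0)
jg L1: taken
after mov edi, [ebx]: edi=M[116]=-7
after or ecx, edi: ecx=(-1)|(-7)=-1
after add ebx, 4: ebx=116+4=120
after sub esi, 2: esi=2-2=0
cmp esi, 0  (cmp 0,0)
jg L1: not taken
mov [100], edi → M[100]=-7
halt.

-1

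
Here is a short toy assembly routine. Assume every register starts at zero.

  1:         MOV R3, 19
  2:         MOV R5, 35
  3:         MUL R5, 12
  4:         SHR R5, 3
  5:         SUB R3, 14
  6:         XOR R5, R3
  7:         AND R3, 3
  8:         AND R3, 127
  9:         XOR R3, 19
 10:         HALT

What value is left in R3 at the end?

18

MOV R3, 19 → R3=19
MOV R5, 35 → R5=35
MUL R5, 12 → R5=35*12=420
SHR R5, 3 → R5=420>>3=52
SUB R3, 14 → R3=19-14=5
XOR R5, R3 → R5=52^5=49
AND R3, 3 → R3=5&3=1
AND R3, 127 → R3=1&127=1
XOR R3, 19 → R3=1^19=18
halt.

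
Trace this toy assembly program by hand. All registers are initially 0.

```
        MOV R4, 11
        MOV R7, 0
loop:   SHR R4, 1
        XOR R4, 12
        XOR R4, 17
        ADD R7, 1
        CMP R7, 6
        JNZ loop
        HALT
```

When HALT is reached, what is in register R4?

R4=11
R7=0
R4=11>>1=5
R4=5^12=9
R4=9^17=24
R7=0+1=1
CMP R7, 6  (cmp 1,6)
JNZ loop: taken
R4=24>>1=12
R4=12^12=0
R4=0^17=17
R7=1+1=2
CMP R7, 6  (cmp 2,6)
JNZ loop: taken
R4=17>>1=8
R4=8^12=4
R4=4^17=21
R7=2+1=3
CMP R7, 6  (cmp 3,6)
JNZ loop: taken
R4=21>>1=10
R4=10^12=6
R4=6^17=23
R7=3+1=4
CMP R7, 6  (cmp 4,6)
JNZ loop: taken
R4=23>>1=11
R4=11^12=7
R4=7^17=22
R7=4+1=5
CMP R7, 6  (cmp 5,6)
JNZ loop: taken
R4=22>>1=11
R4=11^12=7
R4=7^17=22
R7=5+1=6
CMP R7, 6  (cmp 6,6)
JNZ loop: not taken
halt.

22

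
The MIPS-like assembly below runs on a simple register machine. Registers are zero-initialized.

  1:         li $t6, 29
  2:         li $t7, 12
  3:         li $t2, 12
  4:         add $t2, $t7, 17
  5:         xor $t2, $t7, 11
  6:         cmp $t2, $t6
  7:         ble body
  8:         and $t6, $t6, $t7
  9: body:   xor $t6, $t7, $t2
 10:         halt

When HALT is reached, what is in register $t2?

$t6=29
$t7=12
$t2=12
$t2=12+17=29
$t2=12^11=7
cmp $t2, $t6  (cmp 7,29)
ble body: taken
$t6=12^7=11
halt.

7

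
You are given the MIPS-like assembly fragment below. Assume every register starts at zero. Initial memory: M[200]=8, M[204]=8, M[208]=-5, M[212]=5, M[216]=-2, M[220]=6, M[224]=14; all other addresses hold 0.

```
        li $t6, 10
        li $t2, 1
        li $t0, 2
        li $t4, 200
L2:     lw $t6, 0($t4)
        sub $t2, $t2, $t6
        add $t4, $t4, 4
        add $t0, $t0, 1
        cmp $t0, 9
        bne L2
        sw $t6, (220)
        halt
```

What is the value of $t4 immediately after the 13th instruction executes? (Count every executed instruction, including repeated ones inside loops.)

208

after li $t6, 10: $t6=10
after li $t2, 1: $t2=1
after li $t0, 2: $t0=2
after li $t4, 200: $t4=200
after lw $t6, 0($t4): $t6=M[200]=8
after sub $t2, $t2, $t6: $t2=1-8=-7
after add $t4, $t4, 4: $t4=200+4=204
after add $t0, $t0, 1: $t0=2+1=3
cmp $t0, 9  (cmp 3,9)
bne L2: taken
after lw $t6, 0($t4): $t6=M[204]=8
after sub $t2, $t2, $t6: $t2=(-7)-8=-15
after add $t4, $t4, 4: $t4=204+4=208
After step 13: $t4 = 208.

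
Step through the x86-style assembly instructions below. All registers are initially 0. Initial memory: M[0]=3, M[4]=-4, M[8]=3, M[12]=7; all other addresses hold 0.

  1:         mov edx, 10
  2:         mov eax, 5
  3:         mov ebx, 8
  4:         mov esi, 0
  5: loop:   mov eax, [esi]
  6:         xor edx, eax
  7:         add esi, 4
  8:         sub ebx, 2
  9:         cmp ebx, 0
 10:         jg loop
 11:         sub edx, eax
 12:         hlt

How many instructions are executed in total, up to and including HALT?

30

after mov edx, 10: edx=10
after mov eax, 5: eax=5
after mov ebx, 8: ebx=8
after mov esi, 0: esi=0
after mov eax, [esi]: eax=M[0]=3
after xor edx, eax: edx=10^3=9
after add esi, 4: esi=0+4=4
after sub ebx, 2: ebx=8-2=6
cmp ebx, 0  (cmp 6,0)
jg loop: taken
after mov eax, [esi]: eax=M[4]=-4
after xor edx, eax: edx=9^(-4)=-11
after add esi, 4: esi=4+4=8
after sub ebx, 2: ebx=6-2=4
cmp ebx, 0  (cmp 4,0)
jg loop: taken
after mov eax, [esi]: eax=M[8]=3
after xor edx, eax: edx=(-11)^3=-10
after add esi, 4: esi=8+4=12
after sub ebx, 2: ebx=4-2=2
cmp ebx, 0  (cmp 2,0)
jg loop: taken
after mov eax, [esi]: eax=M[12]=7
after xor edx, eax: edx=(-10)^7=-15
after add esi, 4: esi=12+4=16
after sub ebx, 2: ebx=2-2=0
cmp ebx, 0  (cmp 0,0)
jg loop: not taken
after sub edx, eax: edx=(-15)-7=-22
halt.
Total executed instructions: 30.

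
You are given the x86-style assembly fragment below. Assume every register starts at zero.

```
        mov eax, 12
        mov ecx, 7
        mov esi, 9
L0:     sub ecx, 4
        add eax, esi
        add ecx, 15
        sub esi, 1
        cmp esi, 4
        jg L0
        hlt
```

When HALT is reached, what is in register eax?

47

after mov eax, 12: eax=12
after mov ecx, 7: ecx=7
after mov esi, 9: esi=9
after sub ecx, 4: ecx=7-4=3
after add eax, esi: eax=12+9=21
after add ecx, 15: ecx=3+15=18
after sub esi, 1: esi=9-1=8
cmp esi, 4  (cmp 8,4)
jg L0: taken
after sub ecx, 4: ecx=18-4=14
after add eax, esi: eax=21+8=29
after add ecx, 15: ecx=14+15=29
after sub esi, 1: esi=8-1=7
cmp esi, 4  (cmp 7,4)
jg L0: taken
after sub ecx, 4: ecx=29-4=25
after add eax, esi: eax=29+7=36
after add ecx, 15: ecx=25+15=40
after sub esi, 1: esi=7-1=6
cmp esi, 4  (cmp 6,4)
jg L0: taken
after sub ecx, 4: ecx=40-4=36
after add eax, esi: eax=36+6=42
after add ecx, 15: ecx=36+15=51
after sub esi, 1: esi=6-1=5
cmp esi, 4  (cmp 5,4)
jg L0: taken
after sub ecx, 4: ecx=51-4=47
after add eax, esi: eax=42+5=47
after add ecx, 15: ecx=47+15=62
after sub esi, 1: esi=5-1=4
cmp esi, 4  (cmp 4,4)
jg L0: not taken
halt.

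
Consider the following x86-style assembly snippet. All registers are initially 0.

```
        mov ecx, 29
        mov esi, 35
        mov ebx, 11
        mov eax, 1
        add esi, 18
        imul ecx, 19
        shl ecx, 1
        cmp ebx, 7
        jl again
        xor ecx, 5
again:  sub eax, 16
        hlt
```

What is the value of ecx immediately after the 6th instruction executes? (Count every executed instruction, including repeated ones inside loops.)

mov ecx, 29 → ecx=29
mov esi, 35 → esi=35
mov ebx, 11 → ebx=11
mov eax, 1 → eax=1
add esi, 18 → esi=35+18=53
imul ecx, 19 → ecx=29*19=551
After step 6: ecx = 551.

551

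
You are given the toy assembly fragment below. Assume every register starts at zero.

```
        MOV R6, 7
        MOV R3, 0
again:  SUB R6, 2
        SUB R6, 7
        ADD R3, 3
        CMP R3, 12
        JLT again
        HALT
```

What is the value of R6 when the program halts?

MOV R6, 7 → R6=7
MOV R3, 0 → R3=0
SUB R6, 2 → R6=7-2=5
SUB R6, 7 → R6=5-7=-2
ADD R3, 3 → R3=0+3=3
CMP R3, 12  (cmp 3,12)
JLT again: taken
SUB R6, 2 → R6=(-2)-2=-4
SUB R6, 7 → R6=(-4)-7=-11
ADD R3, 3 → R3=3+3=6
CMP R3, 12  (cmp 6,12)
JLT again: taken
SUB R6, 2 → R6=(-11)-2=-13
SUB R6, 7 → R6=(-13)-7=-20
ADD R3, 3 → R3=6+3=9
CMP R3, 12  (cmp 9,12)
JLT again: taken
SUB R6, 2 → R6=(-20)-2=-22
SUB R6, 7 → R6=(-22)-7=-29
ADD R3, 3 → R3=9+3=12
CMP R3, 12  (cmp 12,12)
JLT again: not taken
halt.

-29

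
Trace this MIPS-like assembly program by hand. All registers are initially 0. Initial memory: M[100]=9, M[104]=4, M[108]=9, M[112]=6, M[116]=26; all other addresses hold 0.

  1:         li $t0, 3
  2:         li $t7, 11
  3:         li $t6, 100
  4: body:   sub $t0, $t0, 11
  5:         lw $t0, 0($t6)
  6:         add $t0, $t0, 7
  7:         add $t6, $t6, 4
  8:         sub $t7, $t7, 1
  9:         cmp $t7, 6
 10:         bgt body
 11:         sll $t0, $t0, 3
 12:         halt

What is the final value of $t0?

$t0=3
$t7=11
$t6=100
$t0=3-11=-8
$t0=M[100]=9
$t0=9+7=16
$t6=100+4=104
$t7=11-1=10
cmp $t7, 6  (cmp 10,6)
bgt body: taken
$t0=16-11=5
$t0=M[104]=4
$t0=4+7=11
$t6=104+4=108
$t7=10-1=9
cmp $t7, 6  (cmp 9,6)
bgt body: taken
$t0=11-11=0
$t0=M[108]=9
$t0=9+7=16
$t6=108+4=112
$t7=9-1=8
cmp $t7, 6  (cmp 8,6)
bgt body: taken
$t0=16-11=5
$t0=M[112]=6
$t0=6+7=13
$t6=112+4=116
$t7=8-1=7
cmp $t7, 6  (cmp 7,6)
bgt body: taken
$t0=13-11=2
$t0=M[116]=26
$t0=26+7=33
$t6=116+4=120
$t7=7-1=6
cmp $t7, 6  (cmp 6,6)
bgt body: not taken
$t0=33<<3=264
halt.

264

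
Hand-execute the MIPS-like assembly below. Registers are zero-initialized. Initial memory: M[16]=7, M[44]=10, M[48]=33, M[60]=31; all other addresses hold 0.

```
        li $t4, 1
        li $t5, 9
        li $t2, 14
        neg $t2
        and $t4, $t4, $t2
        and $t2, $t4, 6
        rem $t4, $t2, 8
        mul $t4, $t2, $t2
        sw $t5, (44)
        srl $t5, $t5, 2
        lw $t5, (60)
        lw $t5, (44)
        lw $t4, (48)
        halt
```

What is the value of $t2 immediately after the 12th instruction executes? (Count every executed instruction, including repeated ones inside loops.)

after li $t4, 1: $t4=1
after li $t5, 9: $t5=9
after li $t2, 14: $t2=14
after neg $t2: $t2=-(14)=-14
after and $t4, $t4, $t2: $t4=1&(-14)=0
after and $t2, $t4, 6: $t2=0&6=0
after rem $t4, $t2, 8: $t4=0%8=0
after mul $t4, $t2, $t2: $t4=0*0=0
sw $t5, (44) → M[44]=9
after srl $t5, $t5, 2: $t5=9>>2=2
after lw $t5, (60): $t5=M[60]=31
after lw $t5, (44): $t5=M[44]=9
After step 12: $t2 = 0.

0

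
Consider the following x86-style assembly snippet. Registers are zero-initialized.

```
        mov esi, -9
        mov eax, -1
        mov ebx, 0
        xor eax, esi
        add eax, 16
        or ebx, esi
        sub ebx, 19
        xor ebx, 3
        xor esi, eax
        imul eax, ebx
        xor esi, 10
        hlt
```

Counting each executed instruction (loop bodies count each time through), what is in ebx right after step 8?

after mov esi, -9: esi=-9
after mov eax, -1: eax=-1
after mov ebx, 0: ebx=0
after xor eax, esi: eax=(-1)^(-9)=8
after add eax, 16: eax=8+16=24
after or ebx, esi: ebx=0|(-9)=-9
after sub ebx, 19: ebx=(-9)-19=-28
after xor ebx, 3: ebx=(-28)^3=-25
After step 8: ebx = -25.

-25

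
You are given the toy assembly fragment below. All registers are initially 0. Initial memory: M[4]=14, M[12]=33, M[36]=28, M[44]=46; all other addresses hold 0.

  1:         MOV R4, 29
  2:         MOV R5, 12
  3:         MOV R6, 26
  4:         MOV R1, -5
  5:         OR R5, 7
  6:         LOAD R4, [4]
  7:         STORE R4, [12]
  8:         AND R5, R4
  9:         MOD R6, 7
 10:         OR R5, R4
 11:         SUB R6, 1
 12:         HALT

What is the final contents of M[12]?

14

R4=29
R5=12
R6=26
R1=-5
R5=12|7=15
R4=M[4]=14
STORE R4, [12] → M[12]=14
R5=15&14=14
R6=26%7=5
R5=14|14=14
R6=5-1=4
halt.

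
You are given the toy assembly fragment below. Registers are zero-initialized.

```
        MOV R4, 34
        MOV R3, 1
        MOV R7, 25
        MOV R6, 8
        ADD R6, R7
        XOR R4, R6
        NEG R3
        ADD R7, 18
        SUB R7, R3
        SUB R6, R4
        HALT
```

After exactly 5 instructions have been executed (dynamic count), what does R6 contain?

after MOV R4, 34: R4=34
after MOV R3, 1: R3=1
after MOV R7, 25: R7=25
after MOV R6, 8: R6=8
after ADD R6, R7: R6=8+25=33
After step 5: R6 = 33.

33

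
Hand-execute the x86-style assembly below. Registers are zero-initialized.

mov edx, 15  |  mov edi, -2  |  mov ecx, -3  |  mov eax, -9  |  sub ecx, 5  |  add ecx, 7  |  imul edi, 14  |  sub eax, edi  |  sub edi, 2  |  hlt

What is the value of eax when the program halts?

19

mov edx, 15 → edx=15
mov edi, -2 → edi=-2
mov ecx, -3 → ecx=-3
mov eax, -9 → eax=-9
sub ecx, 5 → ecx=(-3)-5=-8
add ecx, 7 → ecx=(-8)+7=-1
imul edi, 14 → edi=(-2)*14=-28
sub eax, edi → eax=(-9)-(-28)=19
sub edi, 2 → edi=(-28)-2=-30
halt.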